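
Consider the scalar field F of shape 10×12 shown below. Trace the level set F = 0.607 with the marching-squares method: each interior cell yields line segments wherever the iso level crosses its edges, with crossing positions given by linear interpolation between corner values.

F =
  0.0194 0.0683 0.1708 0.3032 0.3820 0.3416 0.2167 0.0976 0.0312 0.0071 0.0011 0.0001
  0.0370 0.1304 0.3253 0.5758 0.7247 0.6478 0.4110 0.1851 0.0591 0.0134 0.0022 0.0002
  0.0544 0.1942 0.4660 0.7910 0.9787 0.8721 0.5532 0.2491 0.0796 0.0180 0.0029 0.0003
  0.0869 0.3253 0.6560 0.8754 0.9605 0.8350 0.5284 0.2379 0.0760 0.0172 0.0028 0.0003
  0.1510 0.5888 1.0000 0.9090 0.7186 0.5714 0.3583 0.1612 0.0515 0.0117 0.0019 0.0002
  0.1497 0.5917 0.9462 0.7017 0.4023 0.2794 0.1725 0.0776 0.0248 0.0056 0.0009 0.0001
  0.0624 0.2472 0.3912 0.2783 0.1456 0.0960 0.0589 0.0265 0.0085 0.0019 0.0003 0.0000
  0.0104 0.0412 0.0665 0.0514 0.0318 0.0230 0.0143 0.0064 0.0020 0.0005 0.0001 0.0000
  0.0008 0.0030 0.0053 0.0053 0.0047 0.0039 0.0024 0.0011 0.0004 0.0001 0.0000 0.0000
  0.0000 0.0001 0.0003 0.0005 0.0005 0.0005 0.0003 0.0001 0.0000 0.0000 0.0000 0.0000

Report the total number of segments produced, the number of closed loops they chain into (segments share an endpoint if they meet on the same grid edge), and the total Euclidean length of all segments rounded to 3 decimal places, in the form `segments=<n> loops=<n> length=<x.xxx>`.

segments=18 loops=1 length=14.816

cell (0,3): code 0100 → (0.657,4.000)–(1.000,3.210)
cell (0,4): code 1100 → (0.867,5.000)–(0.657,4.000)
cell (0,5): code 1000 → (1.000,5.172)–(0.867,5.000)
cell (1,2): code 0100 → (1.145,3.000)–(2.000,2.434)
cell (1,3): code 1110 → (1.000,3.210)–(1.145,3.000)
cell (1,5): code 1001 → (2.000,5.831)–(1.000,5.172)
cell (2,1): code 0100 → (2.742,2.000)–(3.000,1.852)
cell (2,2): code 1110 → (2.000,2.434)–(2.742,2.000)
cell (2,5): code 1001 → (3.000,5.744)–(2.000,5.831)
cell (3,1): code 0110 → (3.000,1.852)–(4.000,1.044)
cell (3,4): code 1011 → (4.000,4.758)–(3.865,5.000)
cell (3,5): code 0001 → (3.865,5.000)–(3.000,5.744)
cell (4,1): code 0110 → (4.000,1.044)–(5.000,1.043)
cell (4,3): code 1011 → (5.000,3.316)–(4.353,4.000)
cell (4,4): code 0001 → (4.353,4.000)–(4.000,4.758)
cell (5,1): code 0010 → (5.000,1.043)–(5.611,2.000)
cell (5,2): code 0011 → (5.611,2.000)–(5.224,3.000)
cell (5,3): code 0001 → (5.224,3.000)–(5.000,3.316)
total: 18 segments, chained into 1 closed loop(s), length Σ = 14.816199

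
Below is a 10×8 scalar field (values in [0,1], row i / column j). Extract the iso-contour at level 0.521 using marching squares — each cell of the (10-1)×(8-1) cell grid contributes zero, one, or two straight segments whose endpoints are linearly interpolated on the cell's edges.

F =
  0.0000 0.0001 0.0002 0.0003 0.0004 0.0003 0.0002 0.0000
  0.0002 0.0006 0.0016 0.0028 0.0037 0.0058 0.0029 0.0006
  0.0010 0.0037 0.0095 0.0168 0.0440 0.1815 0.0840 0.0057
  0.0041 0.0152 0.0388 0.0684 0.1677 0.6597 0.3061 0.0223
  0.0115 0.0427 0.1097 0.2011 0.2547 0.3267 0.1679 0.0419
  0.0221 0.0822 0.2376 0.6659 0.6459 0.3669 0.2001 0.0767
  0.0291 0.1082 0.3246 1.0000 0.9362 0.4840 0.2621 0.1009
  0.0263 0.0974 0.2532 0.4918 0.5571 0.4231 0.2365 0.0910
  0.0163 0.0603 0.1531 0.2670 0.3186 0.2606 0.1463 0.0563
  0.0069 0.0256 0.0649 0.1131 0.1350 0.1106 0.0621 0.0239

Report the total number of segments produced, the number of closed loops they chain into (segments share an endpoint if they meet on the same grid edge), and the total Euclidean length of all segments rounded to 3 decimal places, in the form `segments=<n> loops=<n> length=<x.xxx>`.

cell (2,4): code 0100 → (2.710,5.000)–(3.000,4.718)
cell (2,5): code 1000 → (3.000,5.392)–(2.710,5.000)
cell (3,4): code 0010 → (3.000,4.718)–(3.417,5.000)
cell (3,5): code 0001 → (3.417,5.000)–(3.000,5.392)
cell (4,2): code 0100 → (4.688,3.000)–(5.000,2.662)
cell (4,3): code 1100 → (4.681,4.000)–(4.688,3.000)
cell (4,4): code 1000 → (5.000,4.448)–(4.681,4.000)
cell (5,2): code 0110 → (5.000,2.662)–(6.000,2.291)
cell (5,4): code 1001 → (6.000,4.918)–(5.000,4.448)
cell (6,2): code 0010 → (6.000,2.291)–(6.943,3.000)
cell (6,3): code 0111 → (6.943,3.000)–(7.000,3.447)
cell (6,4): code 1001 → (7.000,4.269)–(6.000,4.918)
cell (7,3): code 0010 → (7.000,3.447)–(7.151,4.000)
cell (7,4): code 0001 → (7.151,4.000)–(7.000,4.269)
total: 14 segments, chained into 2 closed loop(s), length Σ = 9.853682

segments=14 loops=2 length=9.854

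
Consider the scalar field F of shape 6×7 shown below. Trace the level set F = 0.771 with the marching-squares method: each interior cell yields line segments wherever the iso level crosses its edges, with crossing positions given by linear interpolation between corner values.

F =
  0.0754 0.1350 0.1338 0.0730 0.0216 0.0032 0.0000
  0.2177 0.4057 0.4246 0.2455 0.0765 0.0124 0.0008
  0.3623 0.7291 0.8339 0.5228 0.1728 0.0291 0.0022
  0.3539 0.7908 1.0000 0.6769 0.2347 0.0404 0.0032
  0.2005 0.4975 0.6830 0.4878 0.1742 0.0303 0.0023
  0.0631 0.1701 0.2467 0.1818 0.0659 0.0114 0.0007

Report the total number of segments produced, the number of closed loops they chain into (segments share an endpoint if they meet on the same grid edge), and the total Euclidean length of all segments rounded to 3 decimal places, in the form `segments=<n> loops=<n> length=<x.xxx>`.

cell (1,1): code 0100 → (1.846,2.000)–(2.000,1.400)
cell (1,2): code 1000 → (2.000,2.202)–(1.846,2.000)
cell (2,0): code 0100 → (2.679,1.000)–(3.000,0.955)
cell (2,1): code 1110 → (2.000,1.400)–(2.679,1.000)
cell (2,2): code 1001 → (3.000,2.709)–(2.000,2.202)
cell (3,0): code 0010 → (3.000,0.955)–(3.068,1.000)
cell (3,1): code 0011 → (3.068,1.000)–(3.722,2.000)
cell (3,2): code 0001 → (3.722,2.000)–(3.000,2.709)
total: 8 segments, chained into 1 closed loop(s), length Σ = 5.395331

segments=8 loops=1 length=5.395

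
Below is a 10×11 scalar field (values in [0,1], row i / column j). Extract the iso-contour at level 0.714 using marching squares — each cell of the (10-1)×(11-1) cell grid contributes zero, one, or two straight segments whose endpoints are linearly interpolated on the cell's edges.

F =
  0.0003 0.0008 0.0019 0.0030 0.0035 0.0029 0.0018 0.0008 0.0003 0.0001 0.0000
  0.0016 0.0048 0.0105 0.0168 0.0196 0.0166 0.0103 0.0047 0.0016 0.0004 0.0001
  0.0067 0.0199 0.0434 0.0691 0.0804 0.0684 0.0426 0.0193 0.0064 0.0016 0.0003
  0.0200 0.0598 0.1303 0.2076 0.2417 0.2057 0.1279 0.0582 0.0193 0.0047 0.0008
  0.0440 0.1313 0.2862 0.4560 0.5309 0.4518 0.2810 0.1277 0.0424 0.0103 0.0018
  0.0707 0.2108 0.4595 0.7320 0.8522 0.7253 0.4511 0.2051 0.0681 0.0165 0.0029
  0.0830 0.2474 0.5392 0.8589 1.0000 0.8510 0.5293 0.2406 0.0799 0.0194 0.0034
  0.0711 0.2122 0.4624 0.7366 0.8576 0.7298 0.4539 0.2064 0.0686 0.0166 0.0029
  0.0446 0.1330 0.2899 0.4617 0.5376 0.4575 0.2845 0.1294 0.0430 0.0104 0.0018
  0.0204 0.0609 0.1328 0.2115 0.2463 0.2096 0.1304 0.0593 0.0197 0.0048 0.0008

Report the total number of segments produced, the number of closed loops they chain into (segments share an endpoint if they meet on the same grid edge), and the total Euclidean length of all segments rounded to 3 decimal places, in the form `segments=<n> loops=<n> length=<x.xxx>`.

cell (4,2): code 0100 → (4.935,3.000)–(5.000,2.934)
cell (4,3): code 1100 → (4.570,4.000)–(4.935,3.000)
cell (4,4): code 1100 → (4.959,5.000)–(4.570,4.000)
cell (4,5): code 1000 → (5.000,5.041)–(4.959,5.000)
cell (5,2): code 0110 → (5.000,2.934)–(6.000,2.547)
cell (5,5): code 1001 → (6.000,5.426)–(5.000,5.041)
cell (6,2): code 0110 → (6.000,2.547)–(7.000,2.918)
cell (6,5): code 1001 → (7.000,5.057)–(6.000,5.426)
cell (7,2): code 0010 → (7.000,2.918)–(7.082,3.000)
cell (7,3): code 0011 → (7.082,3.000)–(7.449,4.000)
cell (7,4): code 0011 → (7.449,4.000)–(7.058,5.000)
cell (7,5): code 0001 → (7.058,5.000)–(7.000,5.057)
total: 12 segments, chained into 1 closed loop(s), length Σ = 8.901302

segments=12 loops=1 length=8.901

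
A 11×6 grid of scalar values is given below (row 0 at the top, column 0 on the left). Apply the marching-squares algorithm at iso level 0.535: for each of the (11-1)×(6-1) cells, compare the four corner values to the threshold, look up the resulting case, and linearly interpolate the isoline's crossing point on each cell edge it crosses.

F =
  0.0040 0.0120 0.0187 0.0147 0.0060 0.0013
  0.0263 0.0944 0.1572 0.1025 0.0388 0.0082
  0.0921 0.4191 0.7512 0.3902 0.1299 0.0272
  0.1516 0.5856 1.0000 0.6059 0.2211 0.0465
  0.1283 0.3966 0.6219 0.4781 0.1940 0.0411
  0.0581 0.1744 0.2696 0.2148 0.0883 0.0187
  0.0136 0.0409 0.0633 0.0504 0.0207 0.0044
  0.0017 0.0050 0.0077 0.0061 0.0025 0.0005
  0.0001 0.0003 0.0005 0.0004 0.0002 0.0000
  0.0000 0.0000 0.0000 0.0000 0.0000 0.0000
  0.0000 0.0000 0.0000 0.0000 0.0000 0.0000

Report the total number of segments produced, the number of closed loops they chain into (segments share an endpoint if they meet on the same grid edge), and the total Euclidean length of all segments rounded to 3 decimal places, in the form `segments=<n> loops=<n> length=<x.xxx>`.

segments=12 loops=1 length=7.248

cell (1,1): code 0100 → (1.636,2.000)–(2.000,1.349)
cell (1,2): code 1000 → (2.000,2.599)–(1.636,2.000)
cell (2,0): code 0100 → (2.696,1.000)–(3.000,0.883)
cell (2,1): code 1110 → (2.000,1.349)–(2.696,1.000)
cell (2,2): code 1101 → (2.671,3.000)–(2.000,2.599)
cell (2,3): code 1000 → (3.000,3.184)–(2.671,3.000)
cell (3,0): code 0010 → (3.000,0.883)–(3.268,1.000)
cell (3,1): code 0111 → (3.268,1.000)–(4.000,1.614)
cell (3,2): code 1011 → (4.000,2.604)–(3.555,3.000)
cell (3,3): code 0001 → (3.555,3.000)–(3.000,3.184)
cell (4,1): code 0010 → (4.000,1.614)–(4.247,2.000)
cell (4,2): code 0001 → (4.247,2.000)–(4.000,2.604)
total: 12 segments, chained into 1 closed loop(s), length Σ = 7.248266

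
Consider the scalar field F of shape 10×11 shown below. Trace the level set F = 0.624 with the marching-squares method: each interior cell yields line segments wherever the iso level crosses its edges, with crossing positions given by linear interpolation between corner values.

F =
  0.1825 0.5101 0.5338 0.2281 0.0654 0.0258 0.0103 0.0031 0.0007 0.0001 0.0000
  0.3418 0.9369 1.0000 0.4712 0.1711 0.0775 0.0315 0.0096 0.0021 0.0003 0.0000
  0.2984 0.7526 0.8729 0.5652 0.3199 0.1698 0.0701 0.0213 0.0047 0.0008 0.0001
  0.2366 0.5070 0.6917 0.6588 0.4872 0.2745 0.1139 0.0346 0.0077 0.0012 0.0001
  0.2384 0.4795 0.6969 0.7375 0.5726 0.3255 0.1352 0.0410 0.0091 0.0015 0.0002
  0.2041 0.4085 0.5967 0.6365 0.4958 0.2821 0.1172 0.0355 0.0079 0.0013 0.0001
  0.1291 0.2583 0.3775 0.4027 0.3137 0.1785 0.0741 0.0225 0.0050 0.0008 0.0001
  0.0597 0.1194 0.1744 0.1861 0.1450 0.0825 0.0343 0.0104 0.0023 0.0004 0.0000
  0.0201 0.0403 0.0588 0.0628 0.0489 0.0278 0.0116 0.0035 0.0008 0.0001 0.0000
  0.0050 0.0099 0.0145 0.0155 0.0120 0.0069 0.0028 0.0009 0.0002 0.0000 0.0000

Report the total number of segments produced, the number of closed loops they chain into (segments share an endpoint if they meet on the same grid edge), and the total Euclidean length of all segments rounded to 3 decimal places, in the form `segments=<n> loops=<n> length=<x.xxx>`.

segments=16 loops=1 length=12.721

cell (0,0): code 0100 → (0.267,1.000)–(1.000,0.474)
cell (0,1): code 1100 → (0.193,2.000)–(0.267,1.000)
cell (0,2): code 1000 → (1.000,2.711)–(0.193,2.000)
cell (1,0): code 0110 → (1.000,0.474)–(2.000,0.717)
cell (1,2): code 1001 → (2.000,2.809)–(1.000,2.711)
cell (2,0): code 0010 → (2.000,0.717)–(2.524,1.000)
cell (2,1): code 0111 → (2.524,1.000)–(3.000,1.633)
cell (2,2): code 1101 → (2.628,3.000)–(2.000,2.809)
cell (2,3): code 1000 → (3.000,3.203)–(2.628,3.000)
cell (3,1): code 0110 → (3.000,1.633)–(4.000,1.665)
cell (3,3): code 1001 → (4.000,3.688)–(3.000,3.203)
cell (4,1): code 0010 → (4.000,1.665)–(4.728,2.000)
cell (4,2): code 0111 → (4.728,2.000)–(5.000,2.686)
cell (4,3): code 1001 → (5.000,3.089)–(4.000,3.688)
cell (5,2): code 0010 → (5.000,2.686)–(5.053,3.000)
cell (5,3): code 0001 → (5.053,3.000)–(5.000,3.089)
total: 16 segments, chained into 1 closed loop(s), length Σ = 12.721331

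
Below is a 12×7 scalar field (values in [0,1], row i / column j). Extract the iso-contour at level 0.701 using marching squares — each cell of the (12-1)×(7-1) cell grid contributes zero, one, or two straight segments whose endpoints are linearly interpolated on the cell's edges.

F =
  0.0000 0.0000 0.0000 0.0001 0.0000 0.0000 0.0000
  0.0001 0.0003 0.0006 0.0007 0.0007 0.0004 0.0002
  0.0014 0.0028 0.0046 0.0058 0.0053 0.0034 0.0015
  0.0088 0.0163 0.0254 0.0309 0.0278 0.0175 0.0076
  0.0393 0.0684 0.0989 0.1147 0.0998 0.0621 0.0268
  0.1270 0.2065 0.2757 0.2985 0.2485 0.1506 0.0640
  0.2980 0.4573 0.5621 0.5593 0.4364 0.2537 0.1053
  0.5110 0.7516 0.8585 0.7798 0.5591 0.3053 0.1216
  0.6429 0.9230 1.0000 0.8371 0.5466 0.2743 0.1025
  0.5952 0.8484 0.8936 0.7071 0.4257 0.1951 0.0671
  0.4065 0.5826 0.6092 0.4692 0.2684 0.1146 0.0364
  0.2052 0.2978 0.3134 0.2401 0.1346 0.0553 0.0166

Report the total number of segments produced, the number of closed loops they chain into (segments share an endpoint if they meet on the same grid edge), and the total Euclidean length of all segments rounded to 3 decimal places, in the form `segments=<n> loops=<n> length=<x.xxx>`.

segments=12 loops=1 length=10.174

cell (6,0): code 0100 → (6.828,1.000)–(7.000,0.790)
cell (6,1): code 1100 → (6.469,2.000)–(6.828,1.000)
cell (6,2): code 1100 → (6.643,3.000)–(6.469,2.000)
cell (6,3): code 1000 → (7.000,3.357)–(6.643,3.000)
cell (7,0): code 0110 → (7.000,0.790)–(8.000,0.207)
cell (7,3): code 1001 → (8.000,3.469)–(7.000,3.357)
cell (8,0): code 0110 → (8.000,0.207)–(9.000,0.418)
cell (8,3): code 1001 → (9.000,3.022)–(8.000,3.469)
cell (9,0): code 0010 → (9.000,0.418)–(9.555,1.000)
cell (9,1): code 0011 → (9.555,1.000)–(9.677,2.000)
cell (9,2): code 0011 → (9.677,2.000)–(9.026,3.000)
cell (9,3): code 0001 → (9.026,3.000)–(9.000,3.022)
total: 12 segments, chained into 1 closed loop(s), length Σ = 10.173643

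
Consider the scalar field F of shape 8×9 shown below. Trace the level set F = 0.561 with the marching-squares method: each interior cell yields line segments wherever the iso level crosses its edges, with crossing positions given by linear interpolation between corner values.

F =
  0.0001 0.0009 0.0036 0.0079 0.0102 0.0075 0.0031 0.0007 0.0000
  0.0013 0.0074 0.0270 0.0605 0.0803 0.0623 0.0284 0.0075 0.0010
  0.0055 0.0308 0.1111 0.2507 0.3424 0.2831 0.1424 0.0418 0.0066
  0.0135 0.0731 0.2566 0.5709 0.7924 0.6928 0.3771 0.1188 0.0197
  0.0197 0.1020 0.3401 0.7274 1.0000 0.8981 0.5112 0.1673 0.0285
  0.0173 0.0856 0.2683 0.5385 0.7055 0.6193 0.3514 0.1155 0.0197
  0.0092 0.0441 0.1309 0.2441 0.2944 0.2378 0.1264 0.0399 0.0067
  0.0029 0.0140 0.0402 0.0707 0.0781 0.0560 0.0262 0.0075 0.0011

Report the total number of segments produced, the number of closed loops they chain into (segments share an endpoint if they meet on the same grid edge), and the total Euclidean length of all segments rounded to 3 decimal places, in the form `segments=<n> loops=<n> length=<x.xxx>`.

segments=12 loops=1 length=9.449

cell (2,2): code 0100 → (2.969,3.000)–(3.000,2.969)
cell (2,3): code 1100 → (2.486,4.000)–(2.969,3.000)
cell (2,4): code 1100 → (2.678,5.000)–(2.486,4.000)
cell (2,5): code 1000 → (3.000,5.417)–(2.678,5.000)
cell (3,2): code 0110 → (3.000,2.969)–(4.000,2.570)
cell (3,5): code 1001 → (4.000,5.871)–(3.000,5.417)
cell (4,2): code 0010 → (4.000,2.570)–(4.881,3.000)
cell (4,3): code 0111 → (4.881,3.000)–(5.000,3.135)
cell (4,5): code 1001 → (5.000,5.218)–(4.000,5.871)
cell (5,3): code 0010 → (5.000,3.135)–(5.351,4.000)
cell (5,4): code 0011 → (5.351,4.000)–(5.153,5.000)
cell (5,5): code 0001 → (5.153,5.000)–(5.000,5.218)
total: 12 segments, chained into 1 closed loop(s), length Σ = 9.448716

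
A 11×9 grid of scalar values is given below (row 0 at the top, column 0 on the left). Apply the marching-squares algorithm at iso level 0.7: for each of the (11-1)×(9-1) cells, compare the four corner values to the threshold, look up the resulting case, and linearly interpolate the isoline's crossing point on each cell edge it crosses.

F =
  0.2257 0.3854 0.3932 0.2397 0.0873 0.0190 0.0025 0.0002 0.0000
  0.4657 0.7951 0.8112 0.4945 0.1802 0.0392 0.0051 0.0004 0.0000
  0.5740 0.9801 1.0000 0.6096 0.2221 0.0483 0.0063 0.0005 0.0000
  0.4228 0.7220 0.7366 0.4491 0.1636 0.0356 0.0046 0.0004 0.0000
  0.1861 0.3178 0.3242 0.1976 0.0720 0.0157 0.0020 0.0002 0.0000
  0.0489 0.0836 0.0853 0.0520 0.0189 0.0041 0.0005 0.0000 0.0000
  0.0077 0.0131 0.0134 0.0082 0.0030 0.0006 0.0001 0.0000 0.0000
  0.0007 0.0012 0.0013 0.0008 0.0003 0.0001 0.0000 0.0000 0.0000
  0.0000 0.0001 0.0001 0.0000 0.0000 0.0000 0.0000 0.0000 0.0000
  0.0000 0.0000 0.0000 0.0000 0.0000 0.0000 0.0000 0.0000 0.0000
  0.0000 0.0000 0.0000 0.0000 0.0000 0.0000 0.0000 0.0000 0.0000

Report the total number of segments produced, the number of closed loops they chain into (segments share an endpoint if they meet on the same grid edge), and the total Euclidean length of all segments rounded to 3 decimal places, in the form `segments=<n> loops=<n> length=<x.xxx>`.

cell (0,0): code 0100 → (0.768,1.000)–(1.000,0.711)
cell (0,1): code 1100 → (0.734,2.000)–(0.768,1.000)
cell (0,2): code 1000 → (1.000,2.351)–(0.734,2.000)
cell (1,0): code 0110 → (1.000,0.711)–(2.000,0.310)
cell (1,2): code 1001 → (2.000,2.768)–(1.000,2.351)
cell (2,0): code 0110 → (2.000,0.310)–(3.000,0.926)
cell (2,2): code 1001 → (3.000,2.127)–(2.000,2.768)
cell (3,0): code 0010 → (3.000,0.926)–(3.054,1.000)
cell (3,1): code 0011 → (3.054,1.000)–(3.089,2.000)
cell (3,2): code 0001 → (3.089,2.000)–(3.000,2.127)
total: 10 segments, chained into 1 closed loop(s), length Σ = 7.582287

segments=10 loops=1 length=7.582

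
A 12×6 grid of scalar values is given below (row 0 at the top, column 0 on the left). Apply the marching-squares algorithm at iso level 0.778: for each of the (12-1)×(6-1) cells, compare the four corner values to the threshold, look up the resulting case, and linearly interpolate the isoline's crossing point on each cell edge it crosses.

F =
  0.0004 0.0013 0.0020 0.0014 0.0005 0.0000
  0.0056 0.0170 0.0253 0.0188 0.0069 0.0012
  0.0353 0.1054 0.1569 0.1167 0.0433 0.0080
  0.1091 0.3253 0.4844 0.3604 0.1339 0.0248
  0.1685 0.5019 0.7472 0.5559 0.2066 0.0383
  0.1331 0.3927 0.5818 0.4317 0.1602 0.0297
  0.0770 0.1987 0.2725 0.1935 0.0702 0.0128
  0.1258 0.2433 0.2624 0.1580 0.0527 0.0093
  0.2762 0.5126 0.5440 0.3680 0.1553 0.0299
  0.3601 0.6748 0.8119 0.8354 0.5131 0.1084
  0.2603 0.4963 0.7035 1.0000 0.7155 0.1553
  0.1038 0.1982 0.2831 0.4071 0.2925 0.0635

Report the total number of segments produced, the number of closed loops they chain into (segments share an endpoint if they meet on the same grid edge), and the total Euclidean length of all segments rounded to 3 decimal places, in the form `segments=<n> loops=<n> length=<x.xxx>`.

cell (8,1): code 0100 → (8.873,2.000)–(9.000,1.753)
cell (8,2): code 1100 → (8.877,3.000)–(8.873,2.000)
cell (8,3): code 1000 → (9.000,3.178)–(8.877,3.000)
cell (9,1): code 0010 → (9.000,1.753)–(9.313,2.000)
cell (9,2): code 0111 → (9.313,2.000)–(10.000,2.251)
cell (9,3): code 1001 → (10.000,3.780)–(9.000,3.178)
cell (10,2): code 0010 → (10.000,2.251)–(10.374,3.000)
cell (10,3): code 0001 → (10.374,3.000)–(10.000,3.780)
total: 8 segments, chained into 1 closed loop(s), length Σ = 5.494510

segments=8 loops=1 length=5.495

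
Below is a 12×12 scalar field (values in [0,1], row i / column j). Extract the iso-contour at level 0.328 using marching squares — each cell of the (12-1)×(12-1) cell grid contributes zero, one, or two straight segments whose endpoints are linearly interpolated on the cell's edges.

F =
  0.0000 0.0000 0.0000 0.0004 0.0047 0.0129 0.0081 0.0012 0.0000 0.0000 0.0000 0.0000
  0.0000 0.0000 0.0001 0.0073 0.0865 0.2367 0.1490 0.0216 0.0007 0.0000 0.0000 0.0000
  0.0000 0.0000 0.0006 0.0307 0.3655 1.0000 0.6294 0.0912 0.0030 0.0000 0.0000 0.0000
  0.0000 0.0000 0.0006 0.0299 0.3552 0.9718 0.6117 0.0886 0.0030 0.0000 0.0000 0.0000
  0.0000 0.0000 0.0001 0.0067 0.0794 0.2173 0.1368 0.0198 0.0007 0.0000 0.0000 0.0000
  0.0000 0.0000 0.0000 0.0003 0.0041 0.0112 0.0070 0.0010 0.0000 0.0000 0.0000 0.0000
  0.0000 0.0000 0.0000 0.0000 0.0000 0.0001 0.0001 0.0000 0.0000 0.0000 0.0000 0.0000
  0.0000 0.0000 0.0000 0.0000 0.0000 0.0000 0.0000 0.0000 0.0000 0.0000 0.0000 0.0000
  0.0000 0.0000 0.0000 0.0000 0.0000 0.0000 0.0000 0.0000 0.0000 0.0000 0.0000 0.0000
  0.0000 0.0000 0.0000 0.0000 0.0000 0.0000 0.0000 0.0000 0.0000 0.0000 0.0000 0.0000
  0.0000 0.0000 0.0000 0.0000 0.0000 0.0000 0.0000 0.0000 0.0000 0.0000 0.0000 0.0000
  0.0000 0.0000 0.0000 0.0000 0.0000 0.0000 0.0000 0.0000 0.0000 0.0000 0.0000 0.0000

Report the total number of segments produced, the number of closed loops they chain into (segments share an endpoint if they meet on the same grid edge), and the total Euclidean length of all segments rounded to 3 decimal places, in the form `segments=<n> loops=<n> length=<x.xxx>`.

cell (1,3): code 0100 → (1.866,4.000)–(2.000,3.888)
cell (1,4): code 1100 → (1.120,5.000)–(1.866,4.000)
cell (1,5): code 1100 → (1.373,6.000)–(1.120,5.000)
cell (1,6): code 1000 → (2.000,6.560)–(1.373,6.000)
cell (2,3): code 0110 → (2.000,3.888)–(3.000,3.916)
cell (2,6): code 1001 → (3.000,6.542)–(2.000,6.560)
cell (3,3): code 0010 → (3.000,3.916)–(3.099,4.000)
cell (3,4): code 0011 → (3.099,4.000)–(3.853,5.000)
cell (3,5): code 0011 → (3.853,5.000)–(3.597,6.000)
cell (3,6): code 0001 → (3.597,6.000)–(3.000,6.542)
total: 10 segments, chained into 1 closed loop(s), length Σ = 8.516765

segments=10 loops=1 length=8.517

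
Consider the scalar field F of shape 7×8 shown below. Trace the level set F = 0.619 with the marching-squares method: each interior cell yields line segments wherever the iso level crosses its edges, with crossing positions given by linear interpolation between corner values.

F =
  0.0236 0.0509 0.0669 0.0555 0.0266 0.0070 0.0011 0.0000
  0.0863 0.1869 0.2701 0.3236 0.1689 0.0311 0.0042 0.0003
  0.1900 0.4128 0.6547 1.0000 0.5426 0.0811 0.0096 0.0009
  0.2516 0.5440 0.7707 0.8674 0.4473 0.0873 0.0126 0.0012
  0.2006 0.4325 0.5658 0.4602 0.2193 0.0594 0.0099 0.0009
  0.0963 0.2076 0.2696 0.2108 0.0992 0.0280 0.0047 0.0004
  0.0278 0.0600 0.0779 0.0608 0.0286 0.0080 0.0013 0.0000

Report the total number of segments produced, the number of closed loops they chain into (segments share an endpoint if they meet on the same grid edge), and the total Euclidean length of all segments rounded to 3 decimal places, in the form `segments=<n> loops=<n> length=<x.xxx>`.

segments=8 loops=1 length=7.298

cell (1,1): code 0100 → (1.907,2.000)–(2.000,1.852)
cell (1,2): code 1100 → (1.437,3.000)–(1.907,2.000)
cell (1,3): code 1000 → (2.000,3.833)–(1.437,3.000)
cell (2,1): code 0110 → (2.000,1.852)–(3.000,1.331)
cell (2,3): code 1001 → (3.000,3.591)–(2.000,3.833)
cell (3,1): code 0010 → (3.000,1.331)–(3.740,2.000)
cell (3,2): code 0011 → (3.740,2.000)–(3.610,3.000)
cell (3,3): code 0001 → (3.610,3.000)–(3.000,3.591)
total: 8 segments, chained into 1 closed loop(s), length Σ = 7.297640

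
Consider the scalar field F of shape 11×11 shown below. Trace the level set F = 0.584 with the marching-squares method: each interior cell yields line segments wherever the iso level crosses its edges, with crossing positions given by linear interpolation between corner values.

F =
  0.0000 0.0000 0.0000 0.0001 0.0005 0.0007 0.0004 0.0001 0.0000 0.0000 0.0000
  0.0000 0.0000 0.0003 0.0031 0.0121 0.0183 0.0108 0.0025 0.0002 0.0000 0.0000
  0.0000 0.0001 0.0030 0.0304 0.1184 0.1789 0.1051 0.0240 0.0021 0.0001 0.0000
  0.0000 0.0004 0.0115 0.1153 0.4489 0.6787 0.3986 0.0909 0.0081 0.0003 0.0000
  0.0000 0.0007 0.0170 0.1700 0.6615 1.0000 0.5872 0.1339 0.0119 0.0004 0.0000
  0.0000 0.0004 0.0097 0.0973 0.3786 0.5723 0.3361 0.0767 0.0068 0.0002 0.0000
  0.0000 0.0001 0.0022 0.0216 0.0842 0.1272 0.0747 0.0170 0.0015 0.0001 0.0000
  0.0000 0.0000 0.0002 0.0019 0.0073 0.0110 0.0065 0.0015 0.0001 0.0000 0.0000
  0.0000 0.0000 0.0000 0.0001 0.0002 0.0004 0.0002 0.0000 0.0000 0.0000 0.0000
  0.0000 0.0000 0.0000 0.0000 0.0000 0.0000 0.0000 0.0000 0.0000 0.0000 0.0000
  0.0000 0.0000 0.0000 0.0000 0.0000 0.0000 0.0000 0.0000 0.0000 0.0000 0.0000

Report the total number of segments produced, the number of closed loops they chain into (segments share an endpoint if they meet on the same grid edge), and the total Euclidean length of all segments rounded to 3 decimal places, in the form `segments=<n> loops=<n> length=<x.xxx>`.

cell (2,4): code 0100 → (2.811,5.000)–(3.000,4.588)
cell (2,5): code 1000 → (3.000,5.338)–(2.811,5.000)
cell (3,3): code 0100 → (3.635,4.000)–(4.000,3.842)
cell (3,4): code 1110 → (3.000,4.588)–(3.635,4.000)
cell (3,5): code 1101 → (3.983,6.000)–(3.000,5.338)
cell (3,6): code 1000 → (4.000,6.007)–(3.983,6.000)
cell (4,3): code 0010 → (4.000,3.842)–(4.274,4.000)
cell (4,4): code 0011 → (4.274,4.000)–(4.973,5.000)
cell (4,5): code 0011 → (4.973,5.000)–(4.013,6.000)
cell (4,6): code 0001 → (4.013,6.000)–(4.000,6.007)
total: 10 segments, chained into 1 closed loop(s), length Σ = 6.244212

segments=10 loops=1 length=6.244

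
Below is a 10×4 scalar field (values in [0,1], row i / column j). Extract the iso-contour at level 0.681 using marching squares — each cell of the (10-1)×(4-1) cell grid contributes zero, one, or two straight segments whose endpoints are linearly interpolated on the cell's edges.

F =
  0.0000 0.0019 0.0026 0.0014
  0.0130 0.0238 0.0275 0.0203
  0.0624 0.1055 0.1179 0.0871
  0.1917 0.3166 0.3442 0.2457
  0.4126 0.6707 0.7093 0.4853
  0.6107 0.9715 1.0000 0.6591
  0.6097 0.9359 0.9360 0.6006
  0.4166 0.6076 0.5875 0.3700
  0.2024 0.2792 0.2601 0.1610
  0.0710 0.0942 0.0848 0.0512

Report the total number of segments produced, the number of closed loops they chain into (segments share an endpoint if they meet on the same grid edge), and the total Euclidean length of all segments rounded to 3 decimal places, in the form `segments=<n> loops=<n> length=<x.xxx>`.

segments=10 loops=1 length=8.872

cell (3,1): code 0100 → (3.922,2.000)–(4.000,1.267)
cell (3,2): code 1000 → (4.000,2.126)–(3.922,2.000)
cell (4,0): code 0100 → (4.034,1.000)–(5.000,0.195)
cell (4,1): code 1110 → (4.000,1.267)–(4.034,1.000)
cell (4,2): code 1001 → (5.000,2.936)–(4.000,2.126)
cell (5,0): code 0110 → (5.000,0.195)–(6.000,0.219)
cell (5,2): code 1001 → (6.000,2.760)–(5.000,2.936)
cell (6,0): code 0010 → (6.000,0.219)–(6.776,1.000)
cell (6,1): code 0011 → (6.776,1.000)–(6.732,2.000)
cell (6,2): code 0001 → (6.732,2.000)–(6.000,2.760)
total: 10 segments, chained into 1 closed loop(s), length Σ = 8.871711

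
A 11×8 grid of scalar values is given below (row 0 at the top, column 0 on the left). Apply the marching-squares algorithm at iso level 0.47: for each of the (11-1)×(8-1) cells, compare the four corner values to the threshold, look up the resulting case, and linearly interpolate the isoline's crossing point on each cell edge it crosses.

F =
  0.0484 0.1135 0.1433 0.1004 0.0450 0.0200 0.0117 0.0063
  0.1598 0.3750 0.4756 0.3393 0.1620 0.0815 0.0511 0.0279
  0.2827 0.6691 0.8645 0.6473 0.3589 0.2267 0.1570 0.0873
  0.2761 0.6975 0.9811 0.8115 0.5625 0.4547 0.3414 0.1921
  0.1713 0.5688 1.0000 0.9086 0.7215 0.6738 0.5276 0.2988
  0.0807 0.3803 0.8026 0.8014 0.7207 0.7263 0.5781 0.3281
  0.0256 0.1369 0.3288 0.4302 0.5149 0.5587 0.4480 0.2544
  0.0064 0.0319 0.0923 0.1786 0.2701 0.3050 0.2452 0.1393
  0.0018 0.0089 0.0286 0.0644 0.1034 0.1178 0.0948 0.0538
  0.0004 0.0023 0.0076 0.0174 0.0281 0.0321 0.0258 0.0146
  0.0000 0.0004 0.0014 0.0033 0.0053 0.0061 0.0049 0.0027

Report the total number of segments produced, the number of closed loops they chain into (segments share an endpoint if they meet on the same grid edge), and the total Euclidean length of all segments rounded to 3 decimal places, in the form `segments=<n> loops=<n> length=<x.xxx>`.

segments=24 loops=1 length=17.576

cell (0,1): code 0100 → (0.983,2.000)–(1.000,1.944)
cell (0,2): code 1000 → (1.000,2.041)–(0.983,2.000)
cell (1,0): code 0100 → (1.323,1.000)–(2.000,0.485)
cell (1,1): code 1110 → (1.000,1.944)–(1.323,1.000)
cell (1,2): code 1101 → (1.424,3.000)–(1.000,2.041)
cell (1,3): code 1000 → (2.000,3.615)–(1.424,3.000)
cell (2,0): code 0110 → (2.000,0.485)–(3.000,0.460)
cell (2,3): code 1101 → (2.546,4.000)–(2.000,3.615)
cell (2,4): code 1000 → (3.000,4.858)–(2.546,4.000)
cell (3,0): code 0110 → (3.000,0.460)–(4.000,0.751)
cell (3,4): code 1101 → (3.070,5.000)–(3.000,4.858)
cell (3,5): code 1100 → (3.691,6.000)–(3.070,5.000)
cell (3,6): code 1000 → (4.000,6.252)–(3.691,6.000)
cell (4,0): code 0010 → (4.000,0.751)–(4.524,1.000)
cell (4,1): code 0111 → (4.524,1.000)–(5.000,1.212)
cell (4,6): code 1001 → (5.000,6.432)–(4.000,6.252)
cell (5,1): code 0010 → (5.000,1.212)–(5.702,2.000)
cell (5,2): code 0011 → (5.702,2.000)–(5.893,3.000)
cell (5,3): code 0111 → (5.893,3.000)–(6.000,3.470)
cell (5,5): code 1011 → (6.000,5.801)–(5.831,6.000)
cell (5,6): code 0001 → (5.831,6.000)–(5.000,6.432)
cell (6,3): code 0010 → (6.000,3.470)–(6.183,4.000)
cell (6,4): code 0011 → (6.183,4.000)–(6.350,5.000)
cell (6,5): code 0001 → (6.350,5.000)–(6.000,5.801)
total: 24 segments, chained into 1 closed loop(s), length Σ = 17.575941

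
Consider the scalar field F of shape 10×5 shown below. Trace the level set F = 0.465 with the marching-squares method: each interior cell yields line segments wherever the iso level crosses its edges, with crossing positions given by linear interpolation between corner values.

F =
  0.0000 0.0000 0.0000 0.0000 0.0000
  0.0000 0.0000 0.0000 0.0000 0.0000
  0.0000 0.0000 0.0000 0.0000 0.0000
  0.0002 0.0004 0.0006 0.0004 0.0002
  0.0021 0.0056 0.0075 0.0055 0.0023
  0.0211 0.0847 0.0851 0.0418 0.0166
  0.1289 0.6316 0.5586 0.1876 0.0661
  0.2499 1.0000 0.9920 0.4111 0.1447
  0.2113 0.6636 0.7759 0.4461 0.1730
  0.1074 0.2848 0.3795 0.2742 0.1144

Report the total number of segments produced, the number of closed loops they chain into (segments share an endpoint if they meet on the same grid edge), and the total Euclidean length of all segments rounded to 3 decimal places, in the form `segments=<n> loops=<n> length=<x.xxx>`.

segments=10 loops=1 length=9.023

cell (5,0): code 0100 → (5.695,1.000)–(6.000,0.669)
cell (5,1): code 1100 → (5.802,2.000)–(5.695,1.000)
cell (5,2): code 1000 → (6.000,2.252)–(5.802,2.000)
cell (6,0): code 0110 → (6.000,0.669)–(7.000,0.287)
cell (6,2): code 1001 → (7.000,2.907)–(6.000,2.252)
cell (7,0): code 0110 → (7.000,0.287)–(8.000,0.561)
cell (7,2): code 1001 → (8.000,2.943)–(7.000,2.907)
cell (8,0): code 0010 → (8.000,0.561)–(8.524,1.000)
cell (8,1): code 0011 → (8.524,1.000)–(8.784,2.000)
cell (8,2): code 0001 → (8.784,2.000)–(8.000,2.943)
total: 10 segments, chained into 1 closed loop(s), length Σ = 9.023098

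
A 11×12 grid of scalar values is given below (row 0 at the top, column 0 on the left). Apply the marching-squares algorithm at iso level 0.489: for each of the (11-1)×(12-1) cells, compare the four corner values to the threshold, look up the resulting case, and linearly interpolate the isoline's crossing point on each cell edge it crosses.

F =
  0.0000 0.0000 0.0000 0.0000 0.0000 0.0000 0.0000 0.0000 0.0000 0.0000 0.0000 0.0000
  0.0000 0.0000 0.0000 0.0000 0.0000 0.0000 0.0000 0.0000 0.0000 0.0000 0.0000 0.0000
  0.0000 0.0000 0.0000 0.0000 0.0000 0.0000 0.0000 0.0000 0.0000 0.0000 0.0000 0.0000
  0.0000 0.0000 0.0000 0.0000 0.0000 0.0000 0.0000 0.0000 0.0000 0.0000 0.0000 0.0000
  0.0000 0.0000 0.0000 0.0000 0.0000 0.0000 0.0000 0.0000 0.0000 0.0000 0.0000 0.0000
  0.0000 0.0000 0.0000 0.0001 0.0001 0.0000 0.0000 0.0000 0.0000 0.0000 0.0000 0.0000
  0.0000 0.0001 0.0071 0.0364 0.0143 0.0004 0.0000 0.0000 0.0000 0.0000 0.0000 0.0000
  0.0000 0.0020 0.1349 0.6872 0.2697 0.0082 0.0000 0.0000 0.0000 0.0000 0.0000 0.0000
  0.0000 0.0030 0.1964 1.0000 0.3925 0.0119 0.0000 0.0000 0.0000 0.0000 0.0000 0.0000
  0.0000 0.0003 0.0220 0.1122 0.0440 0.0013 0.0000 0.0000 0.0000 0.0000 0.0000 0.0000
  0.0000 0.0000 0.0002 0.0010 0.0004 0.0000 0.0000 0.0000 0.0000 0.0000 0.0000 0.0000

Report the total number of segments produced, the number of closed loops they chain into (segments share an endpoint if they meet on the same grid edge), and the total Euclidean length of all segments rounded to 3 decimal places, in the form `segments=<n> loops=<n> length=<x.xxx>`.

cell (6,2): code 0100 → (6.695,3.000)–(7.000,2.641)
cell (6,3): code 1000 → (7.000,3.475)–(6.695,3.000)
cell (7,2): code 0110 → (7.000,2.641)–(8.000,2.364)
cell (7,3): code 1001 → (8.000,3.841)–(7.000,3.475)
cell (8,2): code 0010 → (8.000,2.364)–(8.576,3.000)
cell (8,3): code 0001 → (8.576,3.000)–(8.000,3.841)
total: 6 segments, chained into 1 closed loop(s), length Σ = 5.014302

segments=6 loops=1 length=5.014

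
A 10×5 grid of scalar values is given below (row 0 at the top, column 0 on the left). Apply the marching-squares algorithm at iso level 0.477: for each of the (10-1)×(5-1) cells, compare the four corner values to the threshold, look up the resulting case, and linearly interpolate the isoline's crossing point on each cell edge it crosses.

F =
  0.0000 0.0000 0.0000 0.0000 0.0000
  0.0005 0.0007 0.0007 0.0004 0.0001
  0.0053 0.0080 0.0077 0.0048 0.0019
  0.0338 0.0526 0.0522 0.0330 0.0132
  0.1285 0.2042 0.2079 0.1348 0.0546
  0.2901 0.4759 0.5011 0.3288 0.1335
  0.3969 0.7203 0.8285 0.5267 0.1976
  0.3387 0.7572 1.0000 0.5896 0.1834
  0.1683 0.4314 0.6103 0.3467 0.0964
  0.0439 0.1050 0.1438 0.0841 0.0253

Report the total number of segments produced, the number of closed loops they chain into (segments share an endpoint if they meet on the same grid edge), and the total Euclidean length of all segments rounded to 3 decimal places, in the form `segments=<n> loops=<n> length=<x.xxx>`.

cell (4,1): code 0100 → (4.918,2.000)–(5.000,1.044)
cell (4,2): code 1000 → (5.000,2.140)–(4.918,2.000)
cell (5,0): code 0100 → (5.005,1.000)–(6.000,0.248)
cell (5,1): code 1110 → (5.000,1.044)–(5.005,1.000)
cell (5,2): code 1101 → (5.749,3.000)–(5.000,2.140)
cell (5,3): code 1000 → (6.000,3.151)–(5.749,3.000)
cell (6,0): code 0110 → (6.000,0.248)–(7.000,0.330)
cell (6,3): code 1001 → (7.000,3.277)–(6.000,3.151)
cell (7,0): code 0010 → (7.000,0.330)–(7.860,1.000)
cell (7,1): code 0111 → (7.860,1.000)–(8.000,1.255)
cell (7,2): code 1011 → (8.000,2.506)–(7.464,3.000)
cell (7,3): code 0001 → (7.464,3.000)–(7.000,3.277)
cell (8,1): code 0010 → (8.000,1.255)–(8.286,2.000)
cell (8,2): code 0001 → (8.286,2.000)–(8.000,2.506)
total: 14 segments, chained into 1 closed loop(s), length Σ = 9.887790

segments=14 loops=1 length=9.888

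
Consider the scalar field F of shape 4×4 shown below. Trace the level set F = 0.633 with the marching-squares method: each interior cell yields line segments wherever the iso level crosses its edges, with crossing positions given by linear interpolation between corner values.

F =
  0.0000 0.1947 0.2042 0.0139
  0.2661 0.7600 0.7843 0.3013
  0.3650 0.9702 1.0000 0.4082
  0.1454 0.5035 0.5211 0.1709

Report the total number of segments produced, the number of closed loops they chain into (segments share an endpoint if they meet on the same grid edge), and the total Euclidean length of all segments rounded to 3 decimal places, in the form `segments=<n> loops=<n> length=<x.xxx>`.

cell (0,0): code 0100 → (0.775,1.000)–(1.000,0.743)
cell (0,1): code 1100 → (0.739,2.000)–(0.775,1.000)
cell (0,2): code 1000 → (1.000,2.313)–(0.739,2.000)
cell (1,0): code 0110 → (1.000,0.743)–(2.000,0.443)
cell (1,2): code 1001 → (2.000,2.620)–(1.000,2.313)
cell (2,0): code 0010 → (2.000,0.443)–(2.723,1.000)
cell (2,1): code 0011 → (2.723,1.000)–(2.766,2.000)
cell (2,2): code 0001 → (2.766,2.000)–(2.000,2.620)
total: 8 segments, chained into 1 closed loop(s), length Σ = 6.738983

segments=8 loops=1 length=6.739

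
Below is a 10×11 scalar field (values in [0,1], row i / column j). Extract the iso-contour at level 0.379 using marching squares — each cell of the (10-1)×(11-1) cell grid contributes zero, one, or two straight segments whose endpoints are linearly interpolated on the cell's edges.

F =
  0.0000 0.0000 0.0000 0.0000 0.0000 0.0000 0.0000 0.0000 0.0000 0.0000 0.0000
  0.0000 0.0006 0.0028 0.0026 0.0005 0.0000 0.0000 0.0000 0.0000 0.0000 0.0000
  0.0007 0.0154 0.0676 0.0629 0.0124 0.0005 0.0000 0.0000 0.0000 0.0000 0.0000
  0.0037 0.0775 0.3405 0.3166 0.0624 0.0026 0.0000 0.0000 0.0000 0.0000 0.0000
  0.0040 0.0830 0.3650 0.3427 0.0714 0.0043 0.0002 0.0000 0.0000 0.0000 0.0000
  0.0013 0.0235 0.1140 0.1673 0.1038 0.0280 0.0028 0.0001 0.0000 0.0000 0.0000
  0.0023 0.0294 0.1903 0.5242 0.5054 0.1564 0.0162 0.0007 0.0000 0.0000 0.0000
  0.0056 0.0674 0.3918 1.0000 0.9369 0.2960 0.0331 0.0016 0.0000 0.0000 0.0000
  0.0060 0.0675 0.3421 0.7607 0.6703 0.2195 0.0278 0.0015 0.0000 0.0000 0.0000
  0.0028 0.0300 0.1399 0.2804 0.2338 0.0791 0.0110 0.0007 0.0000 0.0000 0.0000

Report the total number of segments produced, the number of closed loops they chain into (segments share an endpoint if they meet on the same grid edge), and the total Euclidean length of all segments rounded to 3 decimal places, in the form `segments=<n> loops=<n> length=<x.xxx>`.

cell (5,2): code 0100 → (5.593,3.000)–(6.000,2.565)
cell (5,3): code 1100 → (5.685,4.000)–(5.593,3.000)
cell (5,4): code 1000 → (6.000,4.362)–(5.685,4.000)
cell (6,1): code 0100 → (6.936,2.000)–(7.000,1.961)
cell (6,2): code 1110 → (6.000,2.565)–(6.936,2.000)
cell (6,4): code 1001 → (7.000,4.870)–(6.000,4.362)
cell (7,1): code 0010 → (7.000,1.961)–(7.258,2.000)
cell (7,2): code 0111 → (7.258,2.000)–(8.000,2.088)
cell (7,4): code 1001 → (8.000,4.646)–(7.000,4.870)
cell (8,2): code 0010 → (8.000,2.088)–(8.795,3.000)
cell (8,3): code 0011 → (8.795,3.000)–(8.667,4.000)
cell (8,4): code 0001 → (8.667,4.000)–(8.000,4.646)
total: 12 segments, chained into 1 closed loop(s), length Σ = 9.549544

segments=12 loops=1 length=9.550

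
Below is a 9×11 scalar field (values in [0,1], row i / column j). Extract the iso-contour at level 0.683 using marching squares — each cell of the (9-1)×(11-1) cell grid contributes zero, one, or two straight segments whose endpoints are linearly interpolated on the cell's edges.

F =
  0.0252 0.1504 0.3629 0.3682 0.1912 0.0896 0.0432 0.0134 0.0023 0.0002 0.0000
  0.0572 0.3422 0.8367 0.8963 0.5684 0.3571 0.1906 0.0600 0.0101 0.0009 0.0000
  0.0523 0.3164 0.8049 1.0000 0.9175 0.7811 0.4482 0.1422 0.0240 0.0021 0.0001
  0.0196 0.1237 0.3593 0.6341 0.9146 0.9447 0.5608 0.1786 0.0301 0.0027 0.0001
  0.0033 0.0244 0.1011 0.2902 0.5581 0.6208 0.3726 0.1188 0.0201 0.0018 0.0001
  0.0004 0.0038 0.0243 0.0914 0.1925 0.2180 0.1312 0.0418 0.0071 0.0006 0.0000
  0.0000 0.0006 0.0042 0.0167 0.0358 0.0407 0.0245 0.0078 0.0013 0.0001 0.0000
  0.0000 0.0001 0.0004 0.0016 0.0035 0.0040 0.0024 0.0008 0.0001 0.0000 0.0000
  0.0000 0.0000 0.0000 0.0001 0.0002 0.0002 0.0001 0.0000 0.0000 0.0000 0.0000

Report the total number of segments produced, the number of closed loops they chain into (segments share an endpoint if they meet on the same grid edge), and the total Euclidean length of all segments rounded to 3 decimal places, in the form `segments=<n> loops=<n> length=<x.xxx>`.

cell (0,1): code 0100 → (0.676,2.000)–(1.000,1.689)
cell (0,2): code 1100 → (0.596,3.000)–(0.676,2.000)
cell (0,3): code 1000 → (1.000,3.651)–(0.596,3.000)
cell (1,1): code 0110 → (1.000,1.689)–(2.000,1.750)
cell (1,3): code 1101 → (1.328,4.000)–(1.000,3.651)
cell (1,4): code 1100 → (1.769,5.000)–(1.328,4.000)
cell (1,5): code 1000 → (2.000,5.295)–(1.769,5.000)
cell (2,1): code 0010 → (2.000,1.750)–(2.274,2.000)
cell (2,2): code 0011 → (2.274,2.000)–(2.866,3.000)
cell (2,3): code 0111 → (2.866,3.000)–(3.000,3.174)
cell (2,5): code 1001 → (3.000,5.682)–(2.000,5.295)
cell (3,3): code 0010 → (3.000,3.174)–(3.650,4.000)
cell (3,4): code 0011 → (3.650,4.000)–(3.808,5.000)
cell (3,5): code 0001 → (3.808,5.000)–(3.000,5.682)
total: 14 segments, chained into 1 closed loop(s), length Σ = 11.111709

segments=14 loops=1 length=11.112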